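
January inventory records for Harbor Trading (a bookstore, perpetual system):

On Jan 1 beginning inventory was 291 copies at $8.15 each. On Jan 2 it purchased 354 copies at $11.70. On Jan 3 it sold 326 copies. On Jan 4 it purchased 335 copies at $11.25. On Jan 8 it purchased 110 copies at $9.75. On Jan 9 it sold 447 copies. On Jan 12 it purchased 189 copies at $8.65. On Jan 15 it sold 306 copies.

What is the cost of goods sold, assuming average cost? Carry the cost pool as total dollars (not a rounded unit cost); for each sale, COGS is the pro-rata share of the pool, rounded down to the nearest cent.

COGS = $11,021.08

After Jan 1: 291 on hand, pool $2,371.65 (≈ $8.1500 each)
After Jan 2: 645 on hand, pool $6,513.45 (≈ $10.0984 each)
Jan 3, sell 326: 326/645 × $6,513.45 → $3,292.06
After Jan 4: 654 on hand, pool $6,990.14 (≈ $10.6883 each)
After Jan 8: 764 on hand, pool $8,062.64 (≈ $10.5532 each)
Jan 9, sell 447: 447/764 × $8,062.64 → $4,717.27
After Jan 12: 506 on hand, pool $4,980.22 (≈ $9.8423 each)
Jan 15, sell 306: 306/506 × $4,980.22 → $3,011.75
Total COGS = $3,292.06 + $4,717.27 + $3,011.75 = $11,021.08
Ending inventory (cost pool remaining) = $1,968.47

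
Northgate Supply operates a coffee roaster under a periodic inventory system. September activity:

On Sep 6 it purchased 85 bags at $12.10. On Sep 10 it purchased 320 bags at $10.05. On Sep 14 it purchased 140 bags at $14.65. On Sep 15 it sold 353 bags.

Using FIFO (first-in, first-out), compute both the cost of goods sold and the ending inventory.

COGS = $3,721.90; ending inventory = $2,573.60

Sep 15, 353 sold [FIFO — oldest first]: 85 @ $12.10 + 268 @ $10.05 = $3,721.90
Ending inventory: 52 @ $10.05 + 140 @ $14.65 = $2,573.60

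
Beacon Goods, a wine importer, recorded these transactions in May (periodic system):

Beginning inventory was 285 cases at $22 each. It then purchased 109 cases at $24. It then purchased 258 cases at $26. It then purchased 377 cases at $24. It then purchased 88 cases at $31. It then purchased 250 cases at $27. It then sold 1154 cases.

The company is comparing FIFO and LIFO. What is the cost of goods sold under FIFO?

COGS = $28,369

FIFO COGS: 285 @ $22 + 109 @ $24 + 258 @ $26 + 377 @ $24 + 88 @ $31 + 37 @ $27 = $28,369
LIFO COGS: 250 @ $27 + 88 @ $31 + 377 @ $24 + 258 @ $26 + 109 @ $24 + 72 @ $22 = $29,434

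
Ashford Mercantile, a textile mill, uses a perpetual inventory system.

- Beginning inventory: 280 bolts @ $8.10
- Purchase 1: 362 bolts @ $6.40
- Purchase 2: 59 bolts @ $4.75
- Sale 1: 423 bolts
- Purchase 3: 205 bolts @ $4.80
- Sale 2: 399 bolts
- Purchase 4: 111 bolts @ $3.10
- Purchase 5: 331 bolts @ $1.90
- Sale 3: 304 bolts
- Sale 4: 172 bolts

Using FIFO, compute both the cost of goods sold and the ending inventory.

Sale 1 (423) [FIFO — oldest first]: 280 @ $8.10 + 143 @ $6.40 = $3,183.20
Sale 2 (399) [FIFO — oldest first]: 219 @ $6.40 + 59 @ $4.75 + 121 @ $4.80 = $2,262.65
Sale 3 (304) [FIFO — oldest first]: 84 @ $4.80 + 111 @ $3.10 + 109 @ $1.90 = $954.40
Sale 4 (172) [FIFO — oldest first]: 172 @ $1.90 = $326.80
Total COGS = $3,183.20 + $2,262.65 + $954.40 + $326.80 = $6,727.05
Ending inventory: 50 @ $1.90 = $95.00

COGS = $6,727.05; ending inventory = $95.00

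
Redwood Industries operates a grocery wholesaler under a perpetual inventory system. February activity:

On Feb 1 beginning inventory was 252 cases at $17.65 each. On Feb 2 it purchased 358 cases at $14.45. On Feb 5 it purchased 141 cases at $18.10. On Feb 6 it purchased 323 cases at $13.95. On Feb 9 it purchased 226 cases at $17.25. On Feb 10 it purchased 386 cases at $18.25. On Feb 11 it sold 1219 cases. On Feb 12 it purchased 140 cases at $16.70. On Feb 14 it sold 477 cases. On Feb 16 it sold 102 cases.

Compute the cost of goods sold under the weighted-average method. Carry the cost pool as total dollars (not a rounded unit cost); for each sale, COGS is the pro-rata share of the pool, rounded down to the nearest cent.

COGS = $29,499.07

After Feb 1: 252 on hand, pool $4,447.80 (≈ $17.6500 each)
After Feb 2: 610 on hand, pool $9,620.90 (≈ $15.7720 each)
After Feb 5: 751 on hand, pool $12,173.00 (≈ $16.2091 each)
After Feb 6: 1074 on hand, pool $16,678.85 (≈ $15.5297 each)
After Feb 9: 1300 on hand, pool $20,577.35 (≈ $15.8287 each)
After Feb 10: 1686 on hand, pool $27,621.85 (≈ $16.3831 each)
Feb 11, sell 1219: 1219/1686 × $27,621.85 → $19,970.95
After Feb 12: 607 on hand, pool $9,988.90 (≈ $16.4562 each)
Feb 14, sell 477: 477/607 × $9,988.90 → $7,849.59
Feb 16, sell 102: 102/130 × $2,139.31 → $1,678.53
Total COGS = $19,970.95 + $7,849.59 + $1,678.53 = $29,499.07
Ending inventory (cost pool remaining) = $460.78
Check: goods available $29,959.85 = COGS $29,499.07 + ending $460.78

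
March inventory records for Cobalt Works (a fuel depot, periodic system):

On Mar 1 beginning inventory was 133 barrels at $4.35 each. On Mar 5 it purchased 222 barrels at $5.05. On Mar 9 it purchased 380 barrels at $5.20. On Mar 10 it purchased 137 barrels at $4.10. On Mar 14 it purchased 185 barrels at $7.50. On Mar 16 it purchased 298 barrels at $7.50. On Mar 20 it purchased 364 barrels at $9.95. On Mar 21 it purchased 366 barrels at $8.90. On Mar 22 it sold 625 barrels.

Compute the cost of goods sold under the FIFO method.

COGS = $3,103.65

Mar 22, 625 sold [FIFO — oldest first]: 133 @ $4.35 + 222 @ $5.05 + 270 @ $5.20 = $3,103.65
Ending inventory: 110 @ $5.20 + 137 @ $4.10 + 185 @ $7.50 + 298 @ $7.50 + 364 @ $9.95 + 366 @ $8.90 = $11,635.40
Check: goods available $14,739.05 = COGS $3,103.65 + ending $11,635.40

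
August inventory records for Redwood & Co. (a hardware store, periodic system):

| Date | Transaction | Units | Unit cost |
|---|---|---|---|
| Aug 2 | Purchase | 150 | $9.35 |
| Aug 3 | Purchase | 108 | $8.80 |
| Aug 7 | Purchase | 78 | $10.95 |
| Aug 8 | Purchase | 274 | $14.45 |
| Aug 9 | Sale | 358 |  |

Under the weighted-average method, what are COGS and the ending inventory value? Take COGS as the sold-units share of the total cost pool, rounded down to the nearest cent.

COGS = $4,205.79; ending inventory = $2,960.51

Aug 9, sell 358: 358/610 × $7,166.30 → $4,205.79
Ending inventory (cost pool remaining) = $2,960.51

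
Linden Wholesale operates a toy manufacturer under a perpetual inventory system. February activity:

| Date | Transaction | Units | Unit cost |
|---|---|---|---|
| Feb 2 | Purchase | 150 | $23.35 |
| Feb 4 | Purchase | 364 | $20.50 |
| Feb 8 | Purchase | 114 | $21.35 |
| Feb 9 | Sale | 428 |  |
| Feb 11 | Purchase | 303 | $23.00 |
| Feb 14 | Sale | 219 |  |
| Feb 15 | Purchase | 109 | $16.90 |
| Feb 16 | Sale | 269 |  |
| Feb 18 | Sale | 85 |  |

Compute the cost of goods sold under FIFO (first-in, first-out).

Feb 9, 428 sold [FIFO — oldest first]: 150 @ $23.35 + 278 @ $20.50 = $9,201.50
Feb 14, 219 sold [FIFO — oldest first]: 86 @ $20.50 + 114 @ $21.35 + 19 @ $23.00 = $4,633.90
Feb 16, 269 sold [FIFO — oldest first]: 269 @ $23.00 = $6,187.00
Feb 18, 85 sold [FIFO — oldest first]: 15 @ $23.00 + 70 @ $16.90 = $1,528.00
Total COGS = $9,201.50 + $4,633.90 + $6,187.00 + $1,528.00 = $21,550.40
Ending inventory: 39 @ $16.90 = $659.10

COGS = $21,550.40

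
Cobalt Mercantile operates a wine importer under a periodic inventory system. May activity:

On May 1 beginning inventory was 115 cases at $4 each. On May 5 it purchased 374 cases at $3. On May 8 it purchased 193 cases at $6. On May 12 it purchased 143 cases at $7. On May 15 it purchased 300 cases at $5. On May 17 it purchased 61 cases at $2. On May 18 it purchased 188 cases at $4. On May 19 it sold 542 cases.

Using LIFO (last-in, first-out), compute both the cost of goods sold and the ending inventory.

COGS = $2,339; ending inventory = $3,776

May 19, 542 sold [LIFO — newest first]: 188 @ $4 + 61 @ $2 + 293 @ $5 = $2,339
Ending inventory: 115 @ $4 + 374 @ $3 + 193 @ $6 + 143 @ $7 + 7 @ $5 = $3,776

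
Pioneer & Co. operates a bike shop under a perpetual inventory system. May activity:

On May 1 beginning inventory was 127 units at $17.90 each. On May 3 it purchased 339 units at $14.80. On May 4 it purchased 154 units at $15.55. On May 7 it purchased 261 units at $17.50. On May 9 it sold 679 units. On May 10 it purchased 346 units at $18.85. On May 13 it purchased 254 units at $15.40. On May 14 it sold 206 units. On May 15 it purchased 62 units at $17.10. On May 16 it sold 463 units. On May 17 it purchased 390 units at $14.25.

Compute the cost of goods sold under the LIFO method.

COGS = $22,466.90

May 9, 679 sold [LIFO — newest first]: 261 @ $17.50 + 154 @ $15.55 + 264 @ $14.80 = $10,869.40
May 14, 206 sold [LIFO — newest first]: 206 @ $15.40 = $3,172.40
May 16, 463 sold [LIFO — newest first]: 62 @ $17.10 + 48 @ $15.40 + 346 @ $18.85 + 7 @ $14.80 = $8,425.10
Total COGS = $10,869.40 + $3,172.40 + $8,425.10 = $22,466.90
Ending inventory: 127 @ $17.90 + 68 @ $14.80 + 390 @ $14.25 = $8,837.20
Check: goods available $31,304.10 = COGS $22,466.90 + ending $8,837.20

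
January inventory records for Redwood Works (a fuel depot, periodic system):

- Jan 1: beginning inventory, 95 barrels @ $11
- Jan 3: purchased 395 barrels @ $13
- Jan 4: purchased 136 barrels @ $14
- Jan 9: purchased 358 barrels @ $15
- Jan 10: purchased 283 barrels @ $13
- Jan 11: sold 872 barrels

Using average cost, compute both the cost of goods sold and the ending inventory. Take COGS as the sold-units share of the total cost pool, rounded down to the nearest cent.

Jan 11, sell 872: 872/1267 × $17,133.00 → $11,791.61
Ending inventory (cost pool remaining) = $5,341.39

COGS = $11,791.61; ending inventory = $5,341.39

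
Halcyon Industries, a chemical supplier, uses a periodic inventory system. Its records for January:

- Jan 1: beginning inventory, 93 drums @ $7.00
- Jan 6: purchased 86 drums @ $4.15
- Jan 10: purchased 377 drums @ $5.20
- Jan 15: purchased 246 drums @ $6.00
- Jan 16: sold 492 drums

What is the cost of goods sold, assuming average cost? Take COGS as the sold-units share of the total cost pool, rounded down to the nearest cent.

COGS = $2,726.42

Jan 16, sell 492: 492/802 × $4,444.30 → $2,726.42
Ending inventory (cost pool remaining) = $1,717.88
Check: goods available $4,444.30 = COGS $2,726.42 + ending $1,717.88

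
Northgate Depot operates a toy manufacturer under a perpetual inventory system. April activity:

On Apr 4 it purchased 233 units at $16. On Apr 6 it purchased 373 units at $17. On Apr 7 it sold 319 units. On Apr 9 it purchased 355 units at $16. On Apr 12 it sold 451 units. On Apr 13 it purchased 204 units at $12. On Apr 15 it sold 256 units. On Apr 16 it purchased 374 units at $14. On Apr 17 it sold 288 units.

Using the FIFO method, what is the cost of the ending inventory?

Apr 7, 319 sold [FIFO — oldest first]: 233 @ $16 + 86 @ $17 = $5,190
Apr 12, 451 sold [FIFO — oldest first]: 287 @ $17 + 164 @ $16 = $7,503
Apr 15, 256 sold [FIFO — oldest first]: 191 @ $16 + 65 @ $12 = $3,836
Apr 17, 288 sold [FIFO — oldest first]: 139 @ $12 + 149 @ $14 = $3,754
Total COGS = $5,190 + $7,503 + $3,836 + $3,754 = $20,283
Ending inventory: 225 @ $14 = $3,150
Check: goods available $23,433 = COGS $20,283 + ending $3,150

Ending inventory = $3,150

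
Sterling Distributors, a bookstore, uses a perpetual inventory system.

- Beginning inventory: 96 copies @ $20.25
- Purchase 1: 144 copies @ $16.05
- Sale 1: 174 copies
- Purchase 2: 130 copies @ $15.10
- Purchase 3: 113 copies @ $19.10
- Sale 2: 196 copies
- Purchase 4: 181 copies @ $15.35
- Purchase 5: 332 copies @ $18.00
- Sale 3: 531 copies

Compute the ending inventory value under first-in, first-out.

Ending inventory = $1,710.00

Sale 1 (174) [FIFO — oldest first]: 96 @ $20.25 + 78 @ $16.05 = $3,195.90
Sale 2 (196) [FIFO — oldest first]: 66 @ $16.05 + 130 @ $15.10 = $3,022.30
Sale 3 (531) [FIFO — oldest first]: 113 @ $19.10 + 181 @ $15.35 + 237 @ $18.00 = $9,202.65
Total COGS = $3,195.90 + $3,022.30 + $9,202.65 = $15,420.85
Ending inventory: 95 @ $18.00 = $1,710.00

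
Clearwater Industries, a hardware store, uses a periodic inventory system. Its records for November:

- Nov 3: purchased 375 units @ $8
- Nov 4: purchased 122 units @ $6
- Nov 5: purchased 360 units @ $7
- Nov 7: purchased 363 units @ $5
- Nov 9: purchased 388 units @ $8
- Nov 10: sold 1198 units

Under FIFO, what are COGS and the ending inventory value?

COGS = $7,957; ending inventory = $3,214

Nov 10, 1198 sold [FIFO — oldest first]: 375 @ $8 + 122 @ $6 + 360 @ $7 + 341 @ $5 = $7,957
Ending inventory: 22 @ $5 + 388 @ $8 = $3,214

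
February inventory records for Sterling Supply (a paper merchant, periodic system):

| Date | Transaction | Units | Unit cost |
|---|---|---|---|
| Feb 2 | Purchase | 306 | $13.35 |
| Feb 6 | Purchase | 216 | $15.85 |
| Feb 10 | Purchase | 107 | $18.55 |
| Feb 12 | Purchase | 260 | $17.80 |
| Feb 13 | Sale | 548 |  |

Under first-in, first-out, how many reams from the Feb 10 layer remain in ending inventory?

Feb 13, 548 sold [FIFO — oldest first]: 306 @ $13.35 + 216 @ $15.85 + 26 @ $18.55 = $7,991.00
Ending inventory: 81 @ $18.55 + 260 @ $17.80 = $6,130.55

81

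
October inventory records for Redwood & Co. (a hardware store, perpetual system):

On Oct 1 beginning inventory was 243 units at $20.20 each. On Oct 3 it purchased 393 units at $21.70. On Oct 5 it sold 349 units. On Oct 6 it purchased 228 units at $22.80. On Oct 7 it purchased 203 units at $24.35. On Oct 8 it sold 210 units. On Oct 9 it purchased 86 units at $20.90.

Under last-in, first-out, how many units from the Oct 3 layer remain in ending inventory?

44

Oct 5, 349 sold [LIFO — newest first]: 349 @ $21.70 = $7,573.30
Oct 8, 210 sold [LIFO — newest first]: 203 @ $24.35 + 7 @ $22.80 = $5,102.65
Total COGS = $7,573.30 + $5,102.65 = $12,675.95
Ending inventory: 243 @ $20.20 + 44 @ $21.70 + 221 @ $22.80 + 86 @ $20.90 = $12,699.60
Check: goods available $25,375.55 = COGS $12,675.95 + ending $12,699.60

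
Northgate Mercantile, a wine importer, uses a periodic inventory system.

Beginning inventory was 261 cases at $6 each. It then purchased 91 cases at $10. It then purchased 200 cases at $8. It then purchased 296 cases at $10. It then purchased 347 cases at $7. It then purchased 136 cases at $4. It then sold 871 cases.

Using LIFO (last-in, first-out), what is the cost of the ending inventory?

Ending inventory = $3,340

Sale 1 (871) [LIFO — newest first]: 136 @ $4 + 347 @ $7 + 296 @ $10 + 92 @ $8 = $6,669
Ending inventory: 261 @ $6 + 91 @ $10 + 108 @ $8 = $3,340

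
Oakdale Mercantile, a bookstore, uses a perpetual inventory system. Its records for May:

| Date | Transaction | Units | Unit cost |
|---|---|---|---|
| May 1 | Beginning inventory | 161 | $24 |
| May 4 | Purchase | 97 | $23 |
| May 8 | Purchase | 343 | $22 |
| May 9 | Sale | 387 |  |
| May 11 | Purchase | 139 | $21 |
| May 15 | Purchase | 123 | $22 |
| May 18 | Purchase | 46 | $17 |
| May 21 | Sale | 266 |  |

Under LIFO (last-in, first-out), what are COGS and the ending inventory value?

May 9, 387 sold [LIFO — newest first]: 343 @ $22 + 44 @ $23 = $8,558
May 21, 266 sold [LIFO — newest first]: 46 @ $17 + 123 @ $22 + 97 @ $21 = $5,525
Total COGS = $8,558 + $5,525 = $14,083
Ending inventory: 161 @ $24 + 53 @ $23 + 42 @ $21 = $5,965

COGS = $14,083; ending inventory = $5,965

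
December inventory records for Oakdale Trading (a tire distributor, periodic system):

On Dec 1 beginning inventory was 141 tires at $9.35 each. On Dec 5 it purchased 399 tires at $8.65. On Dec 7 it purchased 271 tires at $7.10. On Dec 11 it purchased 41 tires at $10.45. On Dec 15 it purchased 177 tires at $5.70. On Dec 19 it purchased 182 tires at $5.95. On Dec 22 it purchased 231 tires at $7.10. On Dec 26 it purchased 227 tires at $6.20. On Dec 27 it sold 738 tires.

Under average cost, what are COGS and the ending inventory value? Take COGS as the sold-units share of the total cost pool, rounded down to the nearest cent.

COGS = $5,421.82; ending inventory = $6,839.73

Dec 27, sell 738: 738/1669 × $12,261.55 → $5,421.82
Ending inventory (cost pool remaining) = $6,839.73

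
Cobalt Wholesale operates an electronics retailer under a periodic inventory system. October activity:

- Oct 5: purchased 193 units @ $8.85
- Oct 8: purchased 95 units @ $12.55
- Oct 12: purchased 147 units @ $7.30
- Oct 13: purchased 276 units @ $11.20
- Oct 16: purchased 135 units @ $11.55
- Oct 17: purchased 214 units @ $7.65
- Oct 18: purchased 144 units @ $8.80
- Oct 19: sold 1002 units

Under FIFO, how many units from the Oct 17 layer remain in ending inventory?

Oct 19, 1002 sold [FIFO — oldest first]: 193 @ $8.85 + 95 @ $12.55 + 147 @ $7.30 + 276 @ $11.20 + 135 @ $11.55 + 156 @ $7.65 = $9,817.25
Ending inventory: 58 @ $7.65 + 144 @ $8.80 = $1,710.90
Check: goods available $11,528.15 = COGS $9,817.25 + ending $1,710.90

58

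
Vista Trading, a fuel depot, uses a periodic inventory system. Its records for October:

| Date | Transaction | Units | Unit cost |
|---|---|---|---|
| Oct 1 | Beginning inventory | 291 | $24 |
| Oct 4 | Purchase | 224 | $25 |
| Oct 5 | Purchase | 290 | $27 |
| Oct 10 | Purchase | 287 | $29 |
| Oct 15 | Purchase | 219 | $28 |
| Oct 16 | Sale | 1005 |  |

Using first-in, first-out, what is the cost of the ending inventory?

Oct 16, 1005 sold [FIFO — oldest first]: 291 @ $24 + 224 @ $25 + 290 @ $27 + 200 @ $29 = $26,214
Ending inventory: 87 @ $29 + 219 @ $28 = $8,655

Ending inventory = $8,655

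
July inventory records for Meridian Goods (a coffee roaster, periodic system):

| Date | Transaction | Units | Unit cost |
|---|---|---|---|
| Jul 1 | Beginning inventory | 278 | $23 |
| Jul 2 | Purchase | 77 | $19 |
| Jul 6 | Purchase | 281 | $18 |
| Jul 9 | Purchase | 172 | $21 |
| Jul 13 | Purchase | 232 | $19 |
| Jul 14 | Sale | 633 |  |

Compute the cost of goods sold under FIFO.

COGS = $12,861

Jul 14, 633 sold [FIFO — oldest first]: 278 @ $23 + 77 @ $19 + 278 @ $18 = $12,861
Ending inventory: 3 @ $18 + 172 @ $21 + 232 @ $19 = $8,074
Check: goods available $20,935 = COGS $12,861 + ending $8,074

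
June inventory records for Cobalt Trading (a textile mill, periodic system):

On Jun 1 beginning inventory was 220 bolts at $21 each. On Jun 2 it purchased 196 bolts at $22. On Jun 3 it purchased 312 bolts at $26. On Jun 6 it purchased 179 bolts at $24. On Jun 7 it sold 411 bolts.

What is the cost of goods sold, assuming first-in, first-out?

Jun 7, 411 sold [FIFO — oldest first]: 220 @ $21 + 191 @ $22 = $8,822
Ending inventory: 5 @ $22 + 312 @ $26 + 179 @ $24 = $12,518
Check: goods available $21,340 = COGS $8,822 + ending $12,518

COGS = $8,822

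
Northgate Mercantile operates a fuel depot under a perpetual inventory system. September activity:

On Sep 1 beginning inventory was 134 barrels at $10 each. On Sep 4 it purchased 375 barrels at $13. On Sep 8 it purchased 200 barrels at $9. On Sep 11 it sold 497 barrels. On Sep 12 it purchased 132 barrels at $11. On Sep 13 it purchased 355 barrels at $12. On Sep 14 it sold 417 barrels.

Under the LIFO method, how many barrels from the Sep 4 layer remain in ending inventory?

Sep 11, 497 sold [LIFO — newest first]: 200 @ $9 + 297 @ $13 = $5,661
Sep 14, 417 sold [LIFO — newest first]: 355 @ $12 + 62 @ $11 = $4,942
Total COGS = $5,661 + $4,942 = $10,603
Ending inventory: 134 @ $10 + 78 @ $13 + 70 @ $11 = $3,124

78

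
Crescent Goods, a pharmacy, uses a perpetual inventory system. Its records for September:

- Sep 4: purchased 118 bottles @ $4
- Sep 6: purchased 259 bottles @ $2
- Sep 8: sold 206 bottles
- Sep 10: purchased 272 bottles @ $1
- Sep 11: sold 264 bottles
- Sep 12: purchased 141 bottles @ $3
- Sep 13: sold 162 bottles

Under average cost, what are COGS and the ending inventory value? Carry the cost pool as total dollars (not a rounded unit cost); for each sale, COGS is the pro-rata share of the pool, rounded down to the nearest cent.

COGS = $1,332.28; ending inventory = $352.72

After Sep 4: 118 on hand, pool $472.00 (≈ $4.0000 each)
After Sep 6: 377 on hand, pool $990.00 (≈ $2.6260 each)
Sep 8, sell 206: 206/377 × $990.00 → $540.95
After Sep 10: 443 on hand, pool $721.05 (≈ $1.6277 each)
Sep 11, sell 264: 264/443 × $721.05 → $429.70
After Sep 12: 320 on hand, pool $714.35 (≈ $2.2323 each)
Sep 13, sell 162: 162/320 × $714.35 → $361.63
Total COGS = $540.95 + $429.70 + $361.63 = $1,332.28
Ending inventory (cost pool remaining) = $352.72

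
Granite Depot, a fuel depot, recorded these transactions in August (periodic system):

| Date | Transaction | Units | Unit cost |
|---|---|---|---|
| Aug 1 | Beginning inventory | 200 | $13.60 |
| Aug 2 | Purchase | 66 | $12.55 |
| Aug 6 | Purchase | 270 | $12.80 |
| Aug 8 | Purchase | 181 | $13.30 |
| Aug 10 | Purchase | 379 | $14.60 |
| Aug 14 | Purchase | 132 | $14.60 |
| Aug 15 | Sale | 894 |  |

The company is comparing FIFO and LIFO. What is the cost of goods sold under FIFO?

FIFO COGS: 200 @ $13.60 + 66 @ $12.55 + 270 @ $12.80 + 181 @ $13.30 + 177 @ $14.60 = $11,995.80
LIFO COGS: 132 @ $14.60 + 379 @ $14.60 + 181 @ $13.30 + 202 @ $12.80 = $12,453.50

COGS = $11,995.80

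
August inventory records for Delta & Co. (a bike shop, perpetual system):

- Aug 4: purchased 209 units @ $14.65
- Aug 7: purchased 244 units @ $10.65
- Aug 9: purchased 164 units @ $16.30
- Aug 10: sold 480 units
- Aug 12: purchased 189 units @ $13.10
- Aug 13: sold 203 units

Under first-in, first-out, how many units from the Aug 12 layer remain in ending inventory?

Aug 10, 480 sold [FIFO — oldest first]: 209 @ $14.65 + 244 @ $10.65 + 27 @ $16.30 = $6,100.55
Aug 13, 203 sold [FIFO — oldest first]: 137 @ $16.30 + 66 @ $13.10 = $3,097.70
Total COGS = $6,100.55 + $3,097.70 = $9,198.25
Ending inventory: 123 @ $13.10 = $1,611.30
Check: goods available $10,809.55 = COGS $9,198.25 + ending $1,611.30

123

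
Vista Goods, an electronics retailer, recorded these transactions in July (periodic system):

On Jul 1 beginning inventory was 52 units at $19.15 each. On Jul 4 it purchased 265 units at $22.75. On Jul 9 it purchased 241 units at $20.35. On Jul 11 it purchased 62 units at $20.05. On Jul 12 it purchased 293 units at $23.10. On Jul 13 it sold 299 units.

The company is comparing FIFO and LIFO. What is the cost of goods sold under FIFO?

COGS = $6,615.05

FIFO COGS: 52 @ $19.15 + 247 @ $22.75 = $6,615.05
LIFO COGS: 293 @ $23.10 + 6 @ $20.05 = $6,888.60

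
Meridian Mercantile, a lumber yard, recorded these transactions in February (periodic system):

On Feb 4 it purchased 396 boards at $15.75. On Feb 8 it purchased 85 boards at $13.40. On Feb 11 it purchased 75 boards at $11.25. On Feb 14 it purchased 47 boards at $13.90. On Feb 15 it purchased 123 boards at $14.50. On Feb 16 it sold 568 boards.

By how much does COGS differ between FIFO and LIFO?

$218.50

FIFO COGS: 396 @ $15.75 + 85 @ $13.40 + 75 @ $11.25 + 12 @ $13.90 = $8,386.55
LIFO COGS: 123 @ $14.50 + 47 @ $13.90 + 75 @ $11.25 + 85 @ $13.40 + 238 @ $15.75 = $8,168.05
Difference = |$8,386.55 − $8,168.05| = $218.50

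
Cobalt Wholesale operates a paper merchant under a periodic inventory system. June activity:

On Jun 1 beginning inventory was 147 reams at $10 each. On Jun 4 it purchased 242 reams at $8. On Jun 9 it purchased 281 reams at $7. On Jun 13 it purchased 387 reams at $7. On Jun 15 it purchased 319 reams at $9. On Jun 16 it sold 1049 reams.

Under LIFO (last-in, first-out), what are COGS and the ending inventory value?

Jun 16, 1049 sold [LIFO — newest first]: 319 @ $9 + 387 @ $7 + 281 @ $7 + 62 @ $8 = $8,043
Ending inventory: 147 @ $10 + 180 @ $8 = $2,910

COGS = $8,043; ending inventory = $2,910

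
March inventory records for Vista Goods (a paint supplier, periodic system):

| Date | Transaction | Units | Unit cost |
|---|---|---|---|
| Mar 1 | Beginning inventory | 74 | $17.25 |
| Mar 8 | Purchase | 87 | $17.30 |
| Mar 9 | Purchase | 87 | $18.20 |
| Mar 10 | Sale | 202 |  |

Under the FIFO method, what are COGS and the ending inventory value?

Mar 10, 202 sold [FIFO — oldest first]: 74 @ $17.25 + 87 @ $17.30 + 41 @ $18.20 = $3,527.80
Ending inventory: 46 @ $18.20 = $837.20

COGS = $3,527.80; ending inventory = $837.20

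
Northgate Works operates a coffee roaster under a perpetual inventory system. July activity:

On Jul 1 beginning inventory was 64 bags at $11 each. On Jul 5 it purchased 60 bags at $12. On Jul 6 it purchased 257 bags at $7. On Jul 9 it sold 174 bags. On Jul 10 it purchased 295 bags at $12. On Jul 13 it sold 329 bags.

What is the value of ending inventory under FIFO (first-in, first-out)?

Jul 9, 174 sold [FIFO — oldest first]: 64 @ $11 + 60 @ $12 + 50 @ $7 = $1,774
Jul 13, 329 sold [FIFO — oldest first]: 207 @ $7 + 122 @ $12 = $2,913
Total COGS = $1,774 + $2,913 = $4,687
Ending inventory: 173 @ $12 = $2,076
Check: goods available $6,763 = COGS $4,687 + ending $2,076

Ending inventory = $2,076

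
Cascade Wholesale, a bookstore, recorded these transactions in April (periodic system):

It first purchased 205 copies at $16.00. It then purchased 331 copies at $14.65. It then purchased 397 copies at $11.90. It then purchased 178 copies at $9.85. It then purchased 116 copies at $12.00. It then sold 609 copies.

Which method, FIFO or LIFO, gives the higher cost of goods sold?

FIFO

FIFO COGS: 205 @ $16.00 + 331 @ $14.65 + 73 @ $11.90 = $8,997.85
LIFO COGS: 116 @ $12.00 + 178 @ $9.85 + 315 @ $11.90 = $6,893.80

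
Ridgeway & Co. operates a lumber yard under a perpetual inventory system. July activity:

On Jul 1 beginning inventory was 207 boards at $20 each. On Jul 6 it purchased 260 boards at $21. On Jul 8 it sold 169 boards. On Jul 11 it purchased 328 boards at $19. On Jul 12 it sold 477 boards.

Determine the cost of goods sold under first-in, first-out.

COGS = $13,001

Jul 8, 169 sold [FIFO — oldest first]: 169 @ $20 = $3,380
Jul 12, 477 sold [FIFO — oldest first]: 38 @ $20 + 260 @ $21 + 179 @ $19 = $9,621
Total COGS = $3,380 + $9,621 = $13,001
Ending inventory: 149 @ $19 = $2,831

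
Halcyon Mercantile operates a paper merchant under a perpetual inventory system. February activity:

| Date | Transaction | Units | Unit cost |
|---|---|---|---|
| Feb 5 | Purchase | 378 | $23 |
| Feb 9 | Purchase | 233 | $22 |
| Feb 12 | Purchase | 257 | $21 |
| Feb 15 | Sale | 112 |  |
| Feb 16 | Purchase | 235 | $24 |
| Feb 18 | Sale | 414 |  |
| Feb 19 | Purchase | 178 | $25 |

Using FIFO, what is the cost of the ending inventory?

Ending inventory = $17,357

Feb 15, 112 sold [FIFO — oldest first]: 112 @ $23 = $2,576
Feb 18, 414 sold [FIFO — oldest first]: 266 @ $23 + 148 @ $22 = $9,374
Total COGS = $2,576 + $9,374 = $11,950
Ending inventory: 85 @ $22 + 257 @ $21 + 235 @ $24 + 178 @ $25 = $17,357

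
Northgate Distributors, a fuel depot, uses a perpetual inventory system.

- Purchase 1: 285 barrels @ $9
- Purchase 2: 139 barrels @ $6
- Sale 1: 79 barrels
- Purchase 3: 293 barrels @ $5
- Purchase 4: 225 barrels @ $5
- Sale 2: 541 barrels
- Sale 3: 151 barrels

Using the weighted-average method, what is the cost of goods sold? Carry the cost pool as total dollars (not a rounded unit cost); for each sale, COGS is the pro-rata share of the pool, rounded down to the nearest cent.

COGS = $4,927.78

After Purchase 1: 285 on hand, pool $2,565.00 (≈ $9.0000 each)
After Purchase 2: 424 on hand, pool $3,399.00 (≈ $8.0165 each)
Sale 1, sell 79: 79/424 × $3,399.00 → $633.30
After Purchase 3: 638 on hand, pool $4,230.70 (≈ $6.6312 each)
After Purchase 4: 863 on hand, pool $5,355.70 (≈ $6.2059 each)
Sale 2, sell 541: 541/863 × $5,355.70 → $3,357.39
Sale 3, sell 151: 151/322 × $1,998.31 → $937.09
Total COGS = $633.30 + $3,357.39 + $937.09 = $4,927.78
Ending inventory (cost pool remaining) = $1,061.22
Check: goods available $5,989.00 = COGS $4,927.78 + ending $1,061.22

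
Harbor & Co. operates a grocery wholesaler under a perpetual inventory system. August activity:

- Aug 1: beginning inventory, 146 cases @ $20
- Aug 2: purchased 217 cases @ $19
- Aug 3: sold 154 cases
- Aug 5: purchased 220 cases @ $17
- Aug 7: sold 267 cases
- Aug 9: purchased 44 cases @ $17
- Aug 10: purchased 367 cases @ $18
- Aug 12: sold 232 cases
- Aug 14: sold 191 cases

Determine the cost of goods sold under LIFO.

Aug 3, 154 sold [LIFO — newest first]: 154 @ $19 = $2,926
Aug 7, 267 sold [LIFO — newest first]: 220 @ $17 + 47 @ $19 = $4,633
Aug 12, 232 sold [LIFO — newest first]: 232 @ $18 = $4,176
Aug 14, 191 sold [LIFO — newest first]: 135 @ $18 + 44 @ $17 + 12 @ $19 = $3,406
Total COGS = $2,926 + $4,633 + $4,176 + $3,406 = $15,141
Ending inventory: 146 @ $20 + 4 @ $19 = $2,996
Check: goods available $18,137 = COGS $15,141 + ending $2,996

COGS = $15,141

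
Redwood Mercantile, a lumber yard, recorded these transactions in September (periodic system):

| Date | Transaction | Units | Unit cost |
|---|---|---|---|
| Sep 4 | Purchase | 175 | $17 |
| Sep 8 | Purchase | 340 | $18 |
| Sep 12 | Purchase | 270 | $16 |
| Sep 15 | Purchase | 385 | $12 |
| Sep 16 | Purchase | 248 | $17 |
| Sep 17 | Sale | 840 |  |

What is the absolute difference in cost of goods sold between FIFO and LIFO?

$1,927

FIFO COGS: 175 @ $17 + 340 @ $18 + 270 @ $16 + 55 @ $12 = $14,075
LIFO COGS: 248 @ $17 + 385 @ $12 + 207 @ $16 = $12,148
Difference = |$14,075 − $12,148| = $1,927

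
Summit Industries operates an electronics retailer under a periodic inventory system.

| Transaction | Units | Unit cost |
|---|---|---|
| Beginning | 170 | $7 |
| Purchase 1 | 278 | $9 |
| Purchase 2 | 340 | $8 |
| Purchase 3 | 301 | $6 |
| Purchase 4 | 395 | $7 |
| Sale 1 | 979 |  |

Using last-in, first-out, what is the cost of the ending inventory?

Sale 1 (979) [LIFO — newest first]: 395 @ $7 + 301 @ $6 + 283 @ $8 = $6,835
Ending inventory: 170 @ $7 + 278 @ $9 + 57 @ $8 = $4,148

Ending inventory = $4,148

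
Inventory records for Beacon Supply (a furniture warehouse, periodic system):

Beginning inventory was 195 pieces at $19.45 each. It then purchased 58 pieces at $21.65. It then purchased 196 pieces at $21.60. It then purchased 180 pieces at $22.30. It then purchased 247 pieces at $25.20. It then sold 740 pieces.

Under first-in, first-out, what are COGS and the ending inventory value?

Sale 1 (740) [FIFO — oldest first]: 195 @ $19.45 + 58 @ $21.65 + 196 @ $21.60 + 180 @ $22.30 + 111 @ $25.20 = $16,093.25
Ending inventory: 136 @ $25.20 = $3,427.20

COGS = $16,093.25; ending inventory = $3,427.20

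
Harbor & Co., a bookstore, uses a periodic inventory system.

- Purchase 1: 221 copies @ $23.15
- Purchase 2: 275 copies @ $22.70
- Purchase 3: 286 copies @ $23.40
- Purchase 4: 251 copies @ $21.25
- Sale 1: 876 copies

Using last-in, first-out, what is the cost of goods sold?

Sale 1 (876) [LIFO — newest first]: 251 @ $21.25 + 286 @ $23.40 + 275 @ $22.70 + 64 @ $23.15 = $19,750.25
Ending inventory: 157 @ $23.15 = $3,634.55
Check: goods available $23,384.80 = COGS $19,750.25 + ending $3,634.55

COGS = $19,750.25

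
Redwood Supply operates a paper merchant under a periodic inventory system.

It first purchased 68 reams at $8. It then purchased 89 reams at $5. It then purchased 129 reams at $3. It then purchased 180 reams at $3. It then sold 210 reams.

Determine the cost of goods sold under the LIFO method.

Sale 1 (210) [LIFO — newest first]: 180 @ $3 + 30 @ $3 = $630
Ending inventory: 68 @ $8 + 89 @ $5 + 99 @ $3 = $1,286

COGS = $630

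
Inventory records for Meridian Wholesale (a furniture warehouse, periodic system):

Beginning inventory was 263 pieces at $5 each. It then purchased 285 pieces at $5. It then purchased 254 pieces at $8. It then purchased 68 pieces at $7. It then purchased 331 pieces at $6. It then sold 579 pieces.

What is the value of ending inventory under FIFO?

Ending inventory = $4,246

Sale 1 (579) [FIFO — oldest first]: 263 @ $5 + 285 @ $5 + 31 @ $8 = $2,988
Ending inventory: 223 @ $8 + 68 @ $7 + 331 @ $6 = $4,246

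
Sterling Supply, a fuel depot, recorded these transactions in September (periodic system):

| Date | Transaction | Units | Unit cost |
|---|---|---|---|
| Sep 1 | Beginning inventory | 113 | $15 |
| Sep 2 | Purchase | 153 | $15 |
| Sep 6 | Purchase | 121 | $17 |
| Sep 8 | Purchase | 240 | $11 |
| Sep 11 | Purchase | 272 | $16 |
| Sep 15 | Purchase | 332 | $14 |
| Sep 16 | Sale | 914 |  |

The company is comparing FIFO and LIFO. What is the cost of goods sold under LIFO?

FIFO COGS: 113 @ $15 + 153 @ $15 + 121 @ $17 + 240 @ $11 + 272 @ $16 + 15 @ $14 = $13,249
LIFO COGS: 332 @ $14 + 272 @ $16 + 240 @ $11 + 70 @ $17 = $12,830

COGS = $12,830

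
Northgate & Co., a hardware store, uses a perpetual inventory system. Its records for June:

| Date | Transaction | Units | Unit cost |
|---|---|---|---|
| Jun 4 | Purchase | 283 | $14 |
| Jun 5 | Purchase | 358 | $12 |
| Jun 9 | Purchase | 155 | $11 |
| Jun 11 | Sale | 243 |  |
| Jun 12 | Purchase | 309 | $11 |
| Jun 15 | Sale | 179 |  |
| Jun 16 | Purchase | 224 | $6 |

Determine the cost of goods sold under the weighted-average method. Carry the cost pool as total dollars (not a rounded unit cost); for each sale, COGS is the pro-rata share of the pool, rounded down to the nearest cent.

After Jun 4: 283 on hand, pool $3,962.00 (≈ $14.0000 each)
After Jun 5: 641 on hand, pool $8,258.00 (≈ $12.8830 each)
After Jun 9: 796 on hand, pool $9,963.00 (≈ $12.5163 each)
Jun 11, sell 243: 243/796 × $9,963.00 → $3,041.46
After Jun 12: 862 on hand, pool $10,320.54 (≈ $11.9728 each)
Jun 15, sell 179: 179/862 × $10,320.54 → $2,143.12
After Jun 16: 907 on hand, pool $9,521.42 (≈ $10.4977 each)
Total COGS = $3,041.46 + $2,143.12 = $5,184.58
Ending inventory (cost pool remaining) = $9,521.42
Check: goods available $14,706.00 = COGS $5,184.58 + ending $9,521.42

COGS = $5,184.58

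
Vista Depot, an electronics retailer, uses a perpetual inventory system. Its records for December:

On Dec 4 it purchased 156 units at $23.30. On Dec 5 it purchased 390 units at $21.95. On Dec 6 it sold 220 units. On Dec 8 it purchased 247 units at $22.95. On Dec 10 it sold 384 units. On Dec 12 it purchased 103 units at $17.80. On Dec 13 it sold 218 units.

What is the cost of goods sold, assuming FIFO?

COGS = $18,380.15

Dec 6, 220 sold [FIFO — oldest first]: 156 @ $23.30 + 64 @ $21.95 = $5,039.60
Dec 10, 384 sold [FIFO — oldest first]: 326 @ $21.95 + 58 @ $22.95 = $8,486.80
Dec 13, 218 sold [FIFO — oldest first]: 189 @ $22.95 + 29 @ $17.80 = $4,853.75
Total COGS = $5,039.60 + $8,486.80 + $4,853.75 = $18,380.15
Ending inventory: 74 @ $17.80 = $1,317.20
Check: goods available $19,697.35 = COGS $18,380.15 + ending $1,317.20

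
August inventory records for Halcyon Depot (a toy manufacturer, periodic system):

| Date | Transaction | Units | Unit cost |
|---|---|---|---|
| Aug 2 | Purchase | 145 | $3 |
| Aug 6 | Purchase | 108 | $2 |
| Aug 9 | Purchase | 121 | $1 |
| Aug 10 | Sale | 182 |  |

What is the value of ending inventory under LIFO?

Aug 10, 182 sold [LIFO — newest first]: 121 @ $1 + 61 @ $2 = $243
Ending inventory: 145 @ $3 + 47 @ $2 = $529

Ending inventory = $529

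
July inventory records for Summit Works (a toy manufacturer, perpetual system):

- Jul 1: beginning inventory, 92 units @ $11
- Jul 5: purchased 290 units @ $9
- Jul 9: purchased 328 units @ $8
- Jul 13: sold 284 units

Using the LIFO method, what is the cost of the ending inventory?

Ending inventory = $3,974

Jul 13, 284 sold [LIFO — newest first]: 284 @ $8 = $2,272
Ending inventory: 92 @ $11 + 290 @ $9 + 44 @ $8 = $3,974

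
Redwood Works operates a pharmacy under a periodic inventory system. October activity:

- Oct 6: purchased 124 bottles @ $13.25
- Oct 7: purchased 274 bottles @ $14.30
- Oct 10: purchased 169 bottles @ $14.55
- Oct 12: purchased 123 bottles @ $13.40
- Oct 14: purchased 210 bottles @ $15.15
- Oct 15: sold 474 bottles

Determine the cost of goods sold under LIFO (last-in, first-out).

COGS = $6,881.25

Oct 15, 474 sold [LIFO — newest first]: 210 @ $15.15 + 123 @ $13.40 + 141 @ $14.55 = $6,881.25
Ending inventory: 124 @ $13.25 + 274 @ $14.30 + 28 @ $14.55 = $5,968.60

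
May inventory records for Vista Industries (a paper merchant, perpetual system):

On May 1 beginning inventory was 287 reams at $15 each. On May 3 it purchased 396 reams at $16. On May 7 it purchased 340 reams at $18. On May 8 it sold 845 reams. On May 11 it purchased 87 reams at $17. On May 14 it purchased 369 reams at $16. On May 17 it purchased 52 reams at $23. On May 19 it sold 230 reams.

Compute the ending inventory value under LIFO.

May 8, 845 sold [LIFO — newest first]: 340 @ $18 + 396 @ $16 + 109 @ $15 = $14,091
May 19, 230 sold [LIFO — newest first]: 52 @ $23 + 178 @ $16 = $4,044
Total COGS = $14,091 + $4,044 = $18,135
Ending inventory: 178 @ $15 + 87 @ $17 + 191 @ $16 = $7,205
Check: goods available $25,340 = COGS $18,135 + ending $7,205

Ending inventory = $7,205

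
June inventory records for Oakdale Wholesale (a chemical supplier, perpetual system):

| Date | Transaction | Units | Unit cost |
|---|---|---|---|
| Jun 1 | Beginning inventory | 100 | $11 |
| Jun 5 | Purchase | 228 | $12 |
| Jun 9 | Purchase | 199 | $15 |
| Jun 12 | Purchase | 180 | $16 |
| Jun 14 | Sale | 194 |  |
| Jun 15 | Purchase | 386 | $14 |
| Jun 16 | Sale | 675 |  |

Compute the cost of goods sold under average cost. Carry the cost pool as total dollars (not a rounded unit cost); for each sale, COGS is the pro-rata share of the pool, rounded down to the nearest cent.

COGS = $12,004.61

After Jun 1: 100 on hand, pool $1,100.00 (≈ $11.0000 each)
After Jun 5: 328 on hand, pool $3,836.00 (≈ $11.6951 each)
After Jun 9: 527 on hand, pool $6,821.00 (≈ $12.9431 each)
After Jun 12: 707 on hand, pool $9,701.00 (≈ $13.7214 each)
Jun 14, sell 194: 194/707 × $9,701.00 → $2,661.94
After Jun 15: 899 on hand, pool $12,443.06 (≈ $13.8410 each)
Jun 16, sell 675: 675/899 × $12,443.06 → $9,342.67
Total COGS = $2,661.94 + $9,342.67 = $12,004.61
Ending inventory (cost pool remaining) = $3,100.39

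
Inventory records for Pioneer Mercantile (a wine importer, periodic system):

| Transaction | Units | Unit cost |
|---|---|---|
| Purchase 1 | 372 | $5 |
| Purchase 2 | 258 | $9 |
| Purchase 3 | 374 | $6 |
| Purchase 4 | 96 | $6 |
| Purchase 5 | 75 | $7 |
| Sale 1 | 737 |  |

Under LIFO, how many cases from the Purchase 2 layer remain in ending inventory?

66

Sale 1 (737) [LIFO — newest first]: 75 @ $7 + 96 @ $6 + 374 @ $6 + 192 @ $9 = $5,073
Ending inventory: 372 @ $5 + 66 @ $9 = $2,454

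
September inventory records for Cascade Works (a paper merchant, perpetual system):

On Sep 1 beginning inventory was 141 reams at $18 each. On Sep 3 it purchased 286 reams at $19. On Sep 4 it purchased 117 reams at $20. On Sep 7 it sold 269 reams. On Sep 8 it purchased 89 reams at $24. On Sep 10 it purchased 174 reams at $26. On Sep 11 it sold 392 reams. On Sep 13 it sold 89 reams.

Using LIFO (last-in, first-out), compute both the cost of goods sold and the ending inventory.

COGS = $15,946; ending inventory = $1,026

Sep 7, 269 sold [LIFO — newest first]: 117 @ $20 + 152 @ $19 = $5,228
Sep 11, 392 sold [LIFO — newest first]: 174 @ $26 + 89 @ $24 + 129 @ $19 = $9,111
Sep 13, 89 sold [LIFO — newest first]: 5 @ $19 + 84 @ $18 = $1,607
Total COGS = $5,228 + $9,111 + $1,607 = $15,946
Ending inventory: 57 @ $18 = $1,026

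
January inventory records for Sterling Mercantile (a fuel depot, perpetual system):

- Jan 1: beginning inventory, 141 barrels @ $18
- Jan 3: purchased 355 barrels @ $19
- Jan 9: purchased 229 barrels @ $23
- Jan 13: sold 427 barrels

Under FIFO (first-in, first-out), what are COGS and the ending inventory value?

COGS = $7,972; ending inventory = $6,578

Jan 13, 427 sold [FIFO — oldest first]: 141 @ $18 + 286 @ $19 = $7,972
Ending inventory: 69 @ $19 + 229 @ $23 = $6,578
Check: goods available $14,550 = COGS $7,972 + ending $6,578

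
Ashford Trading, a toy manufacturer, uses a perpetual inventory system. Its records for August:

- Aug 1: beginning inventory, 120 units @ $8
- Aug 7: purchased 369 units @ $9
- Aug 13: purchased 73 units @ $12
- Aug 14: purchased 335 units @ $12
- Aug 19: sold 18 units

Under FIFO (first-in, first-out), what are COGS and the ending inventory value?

COGS = $144; ending inventory = $9,033

Aug 19, 18 sold [FIFO — oldest first]: 18 @ $8 = $144
Ending inventory: 102 @ $8 + 369 @ $9 + 73 @ $12 + 335 @ $12 = $9,033
Check: goods available $9,177 = COGS $144 + ending $9,033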